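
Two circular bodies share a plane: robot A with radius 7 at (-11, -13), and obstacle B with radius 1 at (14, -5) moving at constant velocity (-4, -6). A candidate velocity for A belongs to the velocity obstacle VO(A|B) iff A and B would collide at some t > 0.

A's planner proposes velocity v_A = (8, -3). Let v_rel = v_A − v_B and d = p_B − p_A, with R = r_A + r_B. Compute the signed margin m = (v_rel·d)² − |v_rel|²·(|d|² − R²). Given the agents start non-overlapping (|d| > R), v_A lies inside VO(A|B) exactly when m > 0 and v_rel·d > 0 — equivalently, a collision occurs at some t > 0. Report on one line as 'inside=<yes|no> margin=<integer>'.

d = (25, 8),  |d|² = 689;  R = 7+1 = 8,  c = 689−8² = 625
v_rel = (12, 3),  |v_rel|² = 153;  v_rel·d = (12)·(25) + (3)·(8) = 324
153·t² − 648·t + 625 = 0  ⇒  m = 324² − 153·625 = 9351
m = 9351 > 0,  v_rel·d = 324 > 0  ⇒  inside

inside=yes margin=9351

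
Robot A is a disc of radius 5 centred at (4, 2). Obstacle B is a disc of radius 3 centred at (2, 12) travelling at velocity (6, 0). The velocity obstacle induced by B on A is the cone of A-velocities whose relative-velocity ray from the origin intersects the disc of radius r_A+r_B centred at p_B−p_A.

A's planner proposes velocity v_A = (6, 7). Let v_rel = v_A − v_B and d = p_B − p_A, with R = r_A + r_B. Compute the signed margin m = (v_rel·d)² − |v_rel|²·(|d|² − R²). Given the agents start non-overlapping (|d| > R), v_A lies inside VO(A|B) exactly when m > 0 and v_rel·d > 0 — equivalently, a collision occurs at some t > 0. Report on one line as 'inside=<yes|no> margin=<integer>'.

d = (-2, 10),  |d|² = 104;  R = 5+3 = 8,  c = 104−8² = 40
v_rel = (0, 7),  |v_rel|² = 49;  v_rel·d = (0)·(-2) + (7)·(10) = 70
49·t² − 140·t + 40 = 0  ⇒  m = 70² − 49·40 = 2940
m = 2940 > 0,  v_rel·d = 70 > 0  ⇒  inside

inside=yes margin=2940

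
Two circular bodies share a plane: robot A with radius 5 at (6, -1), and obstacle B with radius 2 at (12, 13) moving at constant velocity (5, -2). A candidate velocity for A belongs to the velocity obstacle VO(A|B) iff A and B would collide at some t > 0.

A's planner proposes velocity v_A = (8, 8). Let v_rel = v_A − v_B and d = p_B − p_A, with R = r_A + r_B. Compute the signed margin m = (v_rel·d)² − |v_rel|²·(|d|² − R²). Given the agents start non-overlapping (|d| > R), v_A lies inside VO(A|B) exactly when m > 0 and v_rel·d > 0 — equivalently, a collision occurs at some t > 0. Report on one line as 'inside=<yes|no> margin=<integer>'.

d = (6, 14),  |d|² = 232;  R = 5+2 = 7,  c = 232−7² = 183
v_rel = (3, 10),  |v_rel|² = 109;  v_rel·d = (3)·(6) + (10)·(14) = 158
109·t² − 316·t + 183 = 0  ⇒  m = 158² − 109·183 = 5017
m = 5017 > 0,  v_rel·d = 158 > 0  ⇒  inside

inside=yes margin=5017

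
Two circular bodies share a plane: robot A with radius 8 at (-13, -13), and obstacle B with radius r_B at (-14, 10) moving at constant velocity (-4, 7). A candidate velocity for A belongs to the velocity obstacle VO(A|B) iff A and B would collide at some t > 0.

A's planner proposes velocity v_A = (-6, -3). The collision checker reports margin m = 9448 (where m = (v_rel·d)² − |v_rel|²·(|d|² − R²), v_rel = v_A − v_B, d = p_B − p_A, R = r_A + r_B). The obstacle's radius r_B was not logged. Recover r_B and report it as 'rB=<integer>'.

m = 9448
d = (-1, 23);  v_rel = (-2, -10),  |v_rel|² = 104
v_rel×d = (-2)·(23) − (-10)·(-1) = -56
since m = R²·104 − (-56)²:  R² = (3136 + 9448) / 104 = 121
R = √121 = 11  ⇒  r_B = 11 − 8 = 3

rB=3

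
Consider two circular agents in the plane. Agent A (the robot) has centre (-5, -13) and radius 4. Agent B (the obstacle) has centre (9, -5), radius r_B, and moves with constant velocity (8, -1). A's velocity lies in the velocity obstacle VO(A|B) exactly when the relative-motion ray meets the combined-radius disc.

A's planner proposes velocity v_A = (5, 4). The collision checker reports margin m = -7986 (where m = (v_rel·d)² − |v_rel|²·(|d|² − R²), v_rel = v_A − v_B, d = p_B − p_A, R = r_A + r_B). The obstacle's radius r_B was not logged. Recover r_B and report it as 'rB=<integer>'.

m = -7986
d = (14, 8);  v_rel = (-3, 5),  |v_rel|² = 34
v_rel×d = (-3)·(8) − (5)·(14) = -94
since m = R²·34 − (-94)²:  R² = (8836 + -7986) / 34 = 25
R = √25 = 5  ⇒  r_B = 5 − 4 = 1

rB=1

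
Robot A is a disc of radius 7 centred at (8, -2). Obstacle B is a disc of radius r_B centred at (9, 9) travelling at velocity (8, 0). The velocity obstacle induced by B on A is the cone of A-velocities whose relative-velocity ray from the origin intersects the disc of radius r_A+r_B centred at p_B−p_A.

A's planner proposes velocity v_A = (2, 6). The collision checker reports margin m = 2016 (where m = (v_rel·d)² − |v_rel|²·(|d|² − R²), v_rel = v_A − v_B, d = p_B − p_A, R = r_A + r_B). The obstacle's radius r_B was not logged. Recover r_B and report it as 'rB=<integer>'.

m = 2016
d = (1, 11);  v_rel = (-6, 6),  |v_rel|² = 72
v_rel×d = (-6)·(11) − (6)·(1) = -72
since m = R²·72 − (-72)²:  R² = (5184 + 2016) / 72 = 100
R = √100 = 10  ⇒  r_B = 10 − 7 = 3

rB=3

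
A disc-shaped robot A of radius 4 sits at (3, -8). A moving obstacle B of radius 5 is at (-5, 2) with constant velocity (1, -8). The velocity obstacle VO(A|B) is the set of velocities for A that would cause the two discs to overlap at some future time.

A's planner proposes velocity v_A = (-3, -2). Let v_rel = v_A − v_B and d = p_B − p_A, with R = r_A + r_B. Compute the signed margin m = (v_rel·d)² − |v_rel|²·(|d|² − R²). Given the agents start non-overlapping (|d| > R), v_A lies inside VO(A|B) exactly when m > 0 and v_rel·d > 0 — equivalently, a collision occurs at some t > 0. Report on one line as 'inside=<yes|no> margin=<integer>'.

d = (-8, 10),  |d|² = 164;  R = 4+5 = 9,  c = 164−9² = 83
v_rel = (-4, 6),  |v_rel|² = 52;  v_rel·d = (-4)·(-8) + (6)·(10) = 92
52·t² − 184·t + 83 = 0  ⇒  m = 92² − 52·83 = 4148
m = 4148 > 0,  v_rel·d = 92 > 0  ⇒  inside

inside=yes margin=4148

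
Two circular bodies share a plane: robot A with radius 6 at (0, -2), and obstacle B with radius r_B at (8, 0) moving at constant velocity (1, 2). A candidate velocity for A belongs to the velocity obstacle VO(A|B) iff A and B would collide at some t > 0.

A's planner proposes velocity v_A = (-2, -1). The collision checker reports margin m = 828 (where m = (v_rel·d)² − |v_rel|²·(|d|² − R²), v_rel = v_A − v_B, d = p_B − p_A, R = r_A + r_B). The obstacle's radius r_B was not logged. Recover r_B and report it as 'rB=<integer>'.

m = 828
d = (8, 2);  v_rel = (-3, -3),  |v_rel|² = 18
v_rel×d = (-3)·(2) − (-3)·(8) = 18
since m = R²·18 − 18²:  R² = (324 + 828) / 18 = 64
R = √64 = 8  ⇒  r_B = 8 − 6 = 2

rB=2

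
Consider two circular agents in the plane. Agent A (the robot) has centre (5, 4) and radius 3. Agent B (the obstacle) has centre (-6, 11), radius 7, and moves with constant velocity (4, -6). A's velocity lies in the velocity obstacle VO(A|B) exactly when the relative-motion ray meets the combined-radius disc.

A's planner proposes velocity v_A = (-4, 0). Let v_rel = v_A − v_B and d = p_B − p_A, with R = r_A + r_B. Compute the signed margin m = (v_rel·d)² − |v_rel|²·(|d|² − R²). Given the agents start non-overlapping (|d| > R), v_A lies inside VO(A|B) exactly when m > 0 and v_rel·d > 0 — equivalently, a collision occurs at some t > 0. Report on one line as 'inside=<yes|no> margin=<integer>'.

d = (-11, 7),  |d|² = 170;  R = 3+7 = 10,  c = 170−10² = 70
v_rel = (-8, 6),  |v_rel|² = 100;  v_rel·d = (-8)·(-11) + (6)·(7) = 130
100·t² − 260·t + 70 = 0  ⇒  m = 130² − 100·70 = 9900
m = 9900 > 0,  v_rel·d = 130 > 0  ⇒  inside

inside=yes margin=9900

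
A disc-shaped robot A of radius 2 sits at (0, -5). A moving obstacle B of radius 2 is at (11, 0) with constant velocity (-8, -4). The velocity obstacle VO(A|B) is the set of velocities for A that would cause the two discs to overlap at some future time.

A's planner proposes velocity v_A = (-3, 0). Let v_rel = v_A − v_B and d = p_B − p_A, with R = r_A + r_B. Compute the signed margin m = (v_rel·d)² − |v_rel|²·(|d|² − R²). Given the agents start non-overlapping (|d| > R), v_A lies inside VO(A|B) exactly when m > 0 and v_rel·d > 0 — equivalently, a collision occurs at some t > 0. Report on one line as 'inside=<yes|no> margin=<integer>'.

d = (11, 5),  |d|² = 146;  R = 2+2 = 4,  c = 146−4² = 130
v_rel = (5, 4),  |v_rel|² = 41;  v_rel·d = (5)·(11) + (4)·(5) = 75
41·t² − 150·t + 130 = 0  ⇒  m = 75² − 41·130 = 295
m = 295 > 0,  v_rel·d = 75 > 0  ⇒  inside

inside=yes margin=295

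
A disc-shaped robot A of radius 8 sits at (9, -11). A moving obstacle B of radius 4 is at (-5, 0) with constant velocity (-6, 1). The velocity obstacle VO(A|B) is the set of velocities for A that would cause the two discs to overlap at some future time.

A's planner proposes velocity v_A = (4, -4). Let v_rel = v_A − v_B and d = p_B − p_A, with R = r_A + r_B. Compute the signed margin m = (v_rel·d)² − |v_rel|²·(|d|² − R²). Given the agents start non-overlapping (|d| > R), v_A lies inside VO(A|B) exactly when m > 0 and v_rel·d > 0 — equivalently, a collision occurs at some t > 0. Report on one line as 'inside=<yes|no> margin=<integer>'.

d = (-14, 11),  |d|² = 317;  R = 8+4 = 12,  c = 317−12² = 173
v_rel = (10, -5),  |v_rel|² = 125;  v_rel·d = (10)·(-14) + (-5)·(11) = -195
125·t² + 390·t + 173 = 0  ⇒  m = (-195)² − 125·173 = 16400
m = 16400 > 0,  v_rel·d = -195 < 0  ⇒  outside

inside=no margin=16400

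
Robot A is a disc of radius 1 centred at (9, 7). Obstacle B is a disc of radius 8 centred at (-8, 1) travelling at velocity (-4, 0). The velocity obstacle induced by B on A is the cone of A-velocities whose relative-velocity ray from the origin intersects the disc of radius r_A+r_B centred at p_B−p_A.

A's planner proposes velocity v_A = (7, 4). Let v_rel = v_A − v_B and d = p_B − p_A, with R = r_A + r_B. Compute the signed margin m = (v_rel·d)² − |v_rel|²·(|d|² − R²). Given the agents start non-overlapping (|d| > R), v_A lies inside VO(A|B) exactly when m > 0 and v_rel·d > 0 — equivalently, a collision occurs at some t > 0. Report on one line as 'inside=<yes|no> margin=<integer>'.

d = (-17, -6),  |d|² = 325;  R = 1+8 = 9,  c = 325−9² = 244
v_rel = (11, 4),  |v_rel|² = 137;  v_rel·d = (11)·(-17) + (4)·(-6) = -211
137·t² + 422·t + 244 = 0  ⇒  m = (-211)² − 137·244 = 11093
m = 11093 > 0,  v_rel·d = -211 < 0  ⇒  outside

inside=no margin=11093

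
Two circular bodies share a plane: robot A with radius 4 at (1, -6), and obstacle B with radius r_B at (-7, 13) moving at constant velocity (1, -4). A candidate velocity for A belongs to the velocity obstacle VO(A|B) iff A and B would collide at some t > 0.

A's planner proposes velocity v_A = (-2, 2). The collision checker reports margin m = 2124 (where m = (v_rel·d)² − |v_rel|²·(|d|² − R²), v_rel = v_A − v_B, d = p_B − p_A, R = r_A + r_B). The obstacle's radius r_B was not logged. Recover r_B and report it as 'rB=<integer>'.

m = 2124
d = (-8, 19);  v_rel = (-3, 6),  |v_rel|² = 45
v_rel×d = (-3)·(19) − (6)·(-8) = -9
since m = R²·45 − (-9)²:  R² = (81 + 2124) / 45 = 49
R = √49 = 7  ⇒  r_B = 7 − 4 = 3

rB=3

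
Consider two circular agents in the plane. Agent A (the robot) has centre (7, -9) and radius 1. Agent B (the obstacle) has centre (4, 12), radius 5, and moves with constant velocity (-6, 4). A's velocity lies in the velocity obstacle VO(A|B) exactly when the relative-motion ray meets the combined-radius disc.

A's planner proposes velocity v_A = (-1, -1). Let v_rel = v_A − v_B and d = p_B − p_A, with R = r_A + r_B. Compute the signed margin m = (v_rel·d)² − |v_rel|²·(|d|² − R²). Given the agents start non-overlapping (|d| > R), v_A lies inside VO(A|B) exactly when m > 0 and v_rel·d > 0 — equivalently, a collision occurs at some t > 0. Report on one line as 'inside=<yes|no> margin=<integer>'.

d = (-3, 21),  |d|² = 450;  R = 1+5 = 6,  c = 450−6² = 414
v_rel = (5, -5),  |v_rel|² = 50;  v_rel·d = (5)·(-3) + (-5)·(21) = -120
50·t² + 240·t + 414 = 0  ⇒  m = (-120)² − 50·414 = -6300
m = -6300 < 0,  v_rel·d = -120 < 0  ⇒  outside

inside=no margin=-6300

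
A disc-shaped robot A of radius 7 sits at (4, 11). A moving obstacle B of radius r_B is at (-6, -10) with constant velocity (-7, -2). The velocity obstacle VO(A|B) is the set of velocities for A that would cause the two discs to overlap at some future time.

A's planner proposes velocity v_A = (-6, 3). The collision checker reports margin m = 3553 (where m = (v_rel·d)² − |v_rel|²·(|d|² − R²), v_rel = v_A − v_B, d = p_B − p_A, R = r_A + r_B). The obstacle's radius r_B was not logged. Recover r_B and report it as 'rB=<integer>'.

m = 3553
d = (-10, -21);  v_rel = (1, 5),  |v_rel|² = 26
v_rel×d = (1)·(-21) − (5)·(-10) = 29
since m = R²·26 − 29²:  R² = (841 + 3553) / 26 = 169
R = √169 = 13  ⇒  r_B = 13 − 7 = 6

rB=6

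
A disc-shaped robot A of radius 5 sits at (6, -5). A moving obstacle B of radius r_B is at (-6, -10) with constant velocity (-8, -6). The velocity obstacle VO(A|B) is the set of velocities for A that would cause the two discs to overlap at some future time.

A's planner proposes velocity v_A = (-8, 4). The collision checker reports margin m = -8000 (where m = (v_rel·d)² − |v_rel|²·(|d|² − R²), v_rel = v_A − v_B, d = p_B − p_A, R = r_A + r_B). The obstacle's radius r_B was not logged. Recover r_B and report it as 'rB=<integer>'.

m = -8000
d = (-12, -5);  v_rel = (0, 10),  |v_rel|² = 100
v_rel×d = (0)·(-5) − (10)·(-12) = 120
since m = R²·100 − 120²:  R² = (14400 + -8000) / 100 = 64
R = √64 = 8  ⇒  r_B = 8 − 5 = 3

rB=3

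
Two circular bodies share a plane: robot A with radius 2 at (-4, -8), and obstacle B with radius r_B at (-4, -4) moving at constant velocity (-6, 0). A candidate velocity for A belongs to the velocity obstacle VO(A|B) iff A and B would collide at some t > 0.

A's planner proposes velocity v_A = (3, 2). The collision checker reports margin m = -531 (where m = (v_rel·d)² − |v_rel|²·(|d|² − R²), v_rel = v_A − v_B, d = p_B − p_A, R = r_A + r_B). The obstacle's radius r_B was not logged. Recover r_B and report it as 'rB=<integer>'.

m = -531
d = (0, 4);  v_rel = (9, 2),  |v_rel|² = 85
v_rel×d = (9)·(4) − (2)·(0) = 36
since m = R²·85 − 36²:  R² = (1296 + -531) / 85 = 9
R = √9 = 3  ⇒  r_B = 3 − 2 = 1

rB=1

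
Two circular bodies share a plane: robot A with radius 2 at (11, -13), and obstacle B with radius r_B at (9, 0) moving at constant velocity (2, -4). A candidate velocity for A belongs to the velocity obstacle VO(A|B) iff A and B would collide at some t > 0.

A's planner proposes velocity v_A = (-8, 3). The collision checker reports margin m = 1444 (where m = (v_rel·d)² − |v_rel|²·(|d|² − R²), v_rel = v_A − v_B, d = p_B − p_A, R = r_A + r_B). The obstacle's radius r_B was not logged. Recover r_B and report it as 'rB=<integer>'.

m = 1444
d = (-2, 13);  v_rel = (-10, 7),  |v_rel|² = 149
v_rel×d = (-10)·(13) − (7)·(-2) = -116
since m = R²·149 − (-116)²:  R² = (13456 + 1444) / 149 = 100
R = √100 = 10  ⇒  r_B = 10 − 2 = 8

rB=8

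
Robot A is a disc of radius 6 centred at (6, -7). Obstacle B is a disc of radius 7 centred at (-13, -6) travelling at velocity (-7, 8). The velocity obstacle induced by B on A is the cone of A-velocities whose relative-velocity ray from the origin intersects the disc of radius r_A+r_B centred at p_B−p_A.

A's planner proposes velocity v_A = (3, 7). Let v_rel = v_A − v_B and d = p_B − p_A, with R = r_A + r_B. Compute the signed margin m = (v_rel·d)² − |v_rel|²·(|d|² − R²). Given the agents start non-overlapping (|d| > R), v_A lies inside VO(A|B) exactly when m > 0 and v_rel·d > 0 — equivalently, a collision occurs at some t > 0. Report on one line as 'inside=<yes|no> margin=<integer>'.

d = (-19, 1),  |d|² = 362;  R = 6+7 = 13,  c = 362−13² = 193
v_rel = (10, -1),  |v_rel|² = 101;  v_rel·d = (10)·(-19) + (-1)·(1) = -191
101·t² + 382·t + 193 = 0  ⇒  m = (-191)² − 101·193 = 16988
m = 16988 > 0,  v_rel·d = -191 < 0  ⇒  outside

inside=no margin=16988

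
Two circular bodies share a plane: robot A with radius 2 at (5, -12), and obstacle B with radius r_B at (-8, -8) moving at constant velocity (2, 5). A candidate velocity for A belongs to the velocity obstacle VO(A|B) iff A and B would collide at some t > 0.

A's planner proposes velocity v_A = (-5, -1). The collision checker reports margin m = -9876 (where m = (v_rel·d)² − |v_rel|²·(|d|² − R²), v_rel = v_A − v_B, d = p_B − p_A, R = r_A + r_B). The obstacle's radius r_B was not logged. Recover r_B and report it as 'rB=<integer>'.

m = -9876
d = (-13, 4);  v_rel = (-7, -6),  |v_rel|² = 85
v_rel×d = (-7)·(4) − (-6)·(-13) = -106
since m = R²·85 − (-106)²:  R² = (11236 + -9876) / 85 = 16
R = √16 = 4  ⇒  r_B = 4 − 2 = 2

rB=2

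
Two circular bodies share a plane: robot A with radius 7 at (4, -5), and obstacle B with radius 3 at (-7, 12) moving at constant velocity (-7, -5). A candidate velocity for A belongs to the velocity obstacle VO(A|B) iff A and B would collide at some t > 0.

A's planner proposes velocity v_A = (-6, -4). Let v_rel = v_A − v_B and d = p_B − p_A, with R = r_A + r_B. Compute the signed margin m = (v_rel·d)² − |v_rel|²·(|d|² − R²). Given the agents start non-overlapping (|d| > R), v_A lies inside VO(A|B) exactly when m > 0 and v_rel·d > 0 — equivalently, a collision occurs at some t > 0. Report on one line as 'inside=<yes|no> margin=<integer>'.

d = (-11, 17),  |d|² = 410;  R = 7+3 = 10,  c = 410−10² = 310
v_rel = (1, 1),  |v_rel|² = 2;  v_rel·d = (1)·(-11) + (1)·(17) = 6
2·t² − 12·t + 310 = 0  ⇒  m = 6² − 2·310 = -584
m = -584 < 0,  v_rel·d = 6 > 0  ⇒  outside

inside=no margin=-584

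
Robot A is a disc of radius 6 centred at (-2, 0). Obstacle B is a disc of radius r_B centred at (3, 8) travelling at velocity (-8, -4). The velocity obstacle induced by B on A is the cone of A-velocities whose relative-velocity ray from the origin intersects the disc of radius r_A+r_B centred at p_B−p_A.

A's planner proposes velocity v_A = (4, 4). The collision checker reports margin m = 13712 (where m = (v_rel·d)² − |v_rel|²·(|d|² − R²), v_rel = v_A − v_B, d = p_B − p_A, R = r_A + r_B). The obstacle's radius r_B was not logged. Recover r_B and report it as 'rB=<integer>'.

m = 13712
d = (5, 8);  v_rel = (12, 8),  |v_rel|² = 208
v_rel×d = (12)·(8) − (8)·(5) = 56
since m = R²·208 − 56²:  R² = (3136 + 13712) / 208 = 81
R = √81 = 9  ⇒  r_B = 9 − 6 = 3

rB=3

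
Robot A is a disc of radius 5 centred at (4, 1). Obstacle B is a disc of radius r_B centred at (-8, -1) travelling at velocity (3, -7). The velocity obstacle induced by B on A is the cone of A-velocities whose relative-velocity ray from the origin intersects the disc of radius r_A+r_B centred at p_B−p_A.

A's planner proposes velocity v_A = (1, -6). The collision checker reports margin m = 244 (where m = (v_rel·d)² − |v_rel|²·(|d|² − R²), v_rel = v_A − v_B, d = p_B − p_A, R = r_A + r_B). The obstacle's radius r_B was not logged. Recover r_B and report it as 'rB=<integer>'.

m = 244
d = (-12, -2);  v_rel = (-2, 1),  |v_rel|² = 5
v_rel×d = (-2)·(-2) − (1)·(-12) = 16
since m = R²·5 − 16²:  R² = (256 + 244) / 5 = 100
R = √100 = 10  ⇒  r_B = 10 − 5 = 5

rB=5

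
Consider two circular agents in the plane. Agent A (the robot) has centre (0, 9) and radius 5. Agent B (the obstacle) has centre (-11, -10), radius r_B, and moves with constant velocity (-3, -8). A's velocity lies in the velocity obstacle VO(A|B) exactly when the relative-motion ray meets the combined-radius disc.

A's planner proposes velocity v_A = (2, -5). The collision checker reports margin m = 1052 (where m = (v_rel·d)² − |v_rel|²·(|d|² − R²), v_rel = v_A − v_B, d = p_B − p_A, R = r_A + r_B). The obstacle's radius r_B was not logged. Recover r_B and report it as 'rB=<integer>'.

m = 1052
d = (-11, -19);  v_rel = (5, 3),  |v_rel|² = 34
v_rel×d = (5)·(-19) − (3)·(-11) = -62
since m = R²·34 − (-62)²:  R² = (3844 + 1052) / 34 = 144
R = √144 = 12  ⇒  r_B = 12 − 5 = 7

rB=7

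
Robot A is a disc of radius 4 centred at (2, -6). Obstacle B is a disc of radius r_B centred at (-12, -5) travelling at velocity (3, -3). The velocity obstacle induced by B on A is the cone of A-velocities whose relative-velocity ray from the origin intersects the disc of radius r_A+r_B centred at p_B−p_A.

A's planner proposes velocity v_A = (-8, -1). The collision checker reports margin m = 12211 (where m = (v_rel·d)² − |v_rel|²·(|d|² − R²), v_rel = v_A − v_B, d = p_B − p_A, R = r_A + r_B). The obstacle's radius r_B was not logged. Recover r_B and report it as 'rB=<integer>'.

m = 12211
d = (-14, 1);  v_rel = (-11, 2),  |v_rel|² = 125
v_rel×d = (-11)·(1) − (2)·(-14) = 17
since m = R²·125 − 17²:  R² = (289 + 12211) / 125 = 100
R = √100 = 10  ⇒  r_B = 10 − 4 = 6

rB=6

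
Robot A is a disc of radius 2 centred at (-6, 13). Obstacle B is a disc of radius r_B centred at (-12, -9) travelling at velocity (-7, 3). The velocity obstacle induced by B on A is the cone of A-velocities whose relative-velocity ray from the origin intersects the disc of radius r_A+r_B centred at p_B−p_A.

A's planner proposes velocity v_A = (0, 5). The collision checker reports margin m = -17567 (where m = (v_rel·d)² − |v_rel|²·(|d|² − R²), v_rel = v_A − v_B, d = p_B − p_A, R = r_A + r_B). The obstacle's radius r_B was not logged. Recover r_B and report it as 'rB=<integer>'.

m = -17567
d = (-6, -22);  v_rel = (7, 2),  |v_rel|² = 53
v_rel×d = (7)·(-22) − (2)·(-6) = -142
since m = R²·53 − (-142)²:  R² = (20164 + -17567) / 53 = 49
R = √49 = 7  ⇒  r_B = 7 − 2 = 5

rB=5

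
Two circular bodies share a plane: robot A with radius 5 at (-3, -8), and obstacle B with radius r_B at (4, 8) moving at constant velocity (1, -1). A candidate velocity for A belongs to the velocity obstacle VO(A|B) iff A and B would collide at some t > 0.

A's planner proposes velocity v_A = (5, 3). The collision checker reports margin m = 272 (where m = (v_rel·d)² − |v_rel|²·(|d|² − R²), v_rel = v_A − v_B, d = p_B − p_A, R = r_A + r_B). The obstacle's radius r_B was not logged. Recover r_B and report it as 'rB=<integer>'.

m = 272
d = (7, 16);  v_rel = (4, 4),  |v_rel|² = 32
v_rel×d = (4)·(16) − (4)·(7) = 36
since m = R²·32 − 36²:  R² = (1296 + 272) / 32 = 49
R = √49 = 7  ⇒  r_B = 7 − 5 = 2

rB=2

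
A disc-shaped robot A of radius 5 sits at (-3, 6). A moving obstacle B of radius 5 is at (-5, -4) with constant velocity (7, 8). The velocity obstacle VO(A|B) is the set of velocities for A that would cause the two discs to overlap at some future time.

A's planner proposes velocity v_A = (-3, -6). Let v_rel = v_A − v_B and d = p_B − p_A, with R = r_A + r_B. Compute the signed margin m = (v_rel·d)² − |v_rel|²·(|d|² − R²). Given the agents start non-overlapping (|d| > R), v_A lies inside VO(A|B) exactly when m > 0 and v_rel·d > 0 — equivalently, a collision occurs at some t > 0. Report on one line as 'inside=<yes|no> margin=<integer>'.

d = (-2, -10),  |d|² = 104;  R = 5+5 = 10,  c = 104−10² = 4
v_rel = (-10, -14),  |v_rel|² = 296;  v_rel·d = (-10)·(-2) + (-14)·(-10) = 160
296·t² − 320·t + 4 = 0  ⇒  m = 160² − 296·4 = 24416
m = 24416 > 0,  v_rel·d = 160 > 0  ⇒  inside

inside=yes margin=24416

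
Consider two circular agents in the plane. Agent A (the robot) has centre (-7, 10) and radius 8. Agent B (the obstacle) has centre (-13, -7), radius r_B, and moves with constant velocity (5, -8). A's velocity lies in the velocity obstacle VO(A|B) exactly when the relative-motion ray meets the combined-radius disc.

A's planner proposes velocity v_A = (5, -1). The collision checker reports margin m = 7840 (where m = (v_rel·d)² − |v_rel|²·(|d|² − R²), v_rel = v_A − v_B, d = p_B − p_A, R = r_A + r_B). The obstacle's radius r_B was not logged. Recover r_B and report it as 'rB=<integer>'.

m = 7840
d = (-6, -17);  v_rel = (0, 7),  |v_rel|² = 49
v_rel×d = (0)·(-17) − (7)·(-6) = 42
since m = R²·49 − 42²:  R² = (1764 + 7840) / 49 = 196
R = √196 = 14  ⇒  r_B = 14 − 8 = 6

rB=6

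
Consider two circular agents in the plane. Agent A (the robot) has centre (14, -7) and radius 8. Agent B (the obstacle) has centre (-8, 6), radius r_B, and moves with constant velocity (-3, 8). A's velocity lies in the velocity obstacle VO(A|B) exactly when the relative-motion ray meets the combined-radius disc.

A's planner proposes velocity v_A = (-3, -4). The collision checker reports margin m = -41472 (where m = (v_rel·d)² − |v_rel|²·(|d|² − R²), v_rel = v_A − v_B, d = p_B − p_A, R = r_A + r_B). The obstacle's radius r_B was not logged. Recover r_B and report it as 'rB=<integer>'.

m = -41472
d = (-22, 13);  v_rel = (0, -12),  |v_rel|² = 144
v_rel×d = (0)·(13) − (-12)·(-22) = -264
since m = R²·144 − (-264)²:  R² = (69696 + -41472) / 144 = 196
R = √196 = 14  ⇒  r_B = 14 − 8 = 6

rB=6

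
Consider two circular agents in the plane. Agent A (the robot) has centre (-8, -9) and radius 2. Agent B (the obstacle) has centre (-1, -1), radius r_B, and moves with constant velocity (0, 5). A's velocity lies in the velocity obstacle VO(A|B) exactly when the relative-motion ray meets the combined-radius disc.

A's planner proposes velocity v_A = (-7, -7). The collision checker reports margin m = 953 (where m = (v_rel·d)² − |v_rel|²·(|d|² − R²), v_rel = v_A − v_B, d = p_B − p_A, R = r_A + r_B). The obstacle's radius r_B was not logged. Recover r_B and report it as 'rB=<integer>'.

m = 953
d = (7, 8);  v_rel = (-7, -12),  |v_rel|² = 193
v_rel×d = (-7)·(8) − (-12)·(7) = 28
since m = R²·193 − 28²:  R² = (784 + 953) / 193 = 9
R = √9 = 3  ⇒  r_B = 3 − 2 = 1

rB=1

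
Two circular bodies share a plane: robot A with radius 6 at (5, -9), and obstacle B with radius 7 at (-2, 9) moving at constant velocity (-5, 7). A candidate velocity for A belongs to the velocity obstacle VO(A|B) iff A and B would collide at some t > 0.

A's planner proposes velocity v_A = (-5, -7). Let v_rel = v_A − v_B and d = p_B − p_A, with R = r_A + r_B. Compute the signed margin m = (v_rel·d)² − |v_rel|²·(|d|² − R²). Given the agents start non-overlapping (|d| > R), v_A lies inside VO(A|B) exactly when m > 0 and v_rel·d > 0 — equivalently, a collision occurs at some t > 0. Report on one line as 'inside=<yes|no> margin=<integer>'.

d = (-7, 18),  |d|² = 373;  R = 6+7 = 13,  c = 373−13² = 204
v_rel = (0, -14),  |v_rel|² = 196;  v_rel·d = (0)·(-7) + (-14)·(18) = -252
196·t² + 504·t + 204 = 0  ⇒  m = (-252)² − 196·204 = 23520
m = 23520 > 0,  v_rel·d = -252 < 0  ⇒  outside

inside=no margin=23520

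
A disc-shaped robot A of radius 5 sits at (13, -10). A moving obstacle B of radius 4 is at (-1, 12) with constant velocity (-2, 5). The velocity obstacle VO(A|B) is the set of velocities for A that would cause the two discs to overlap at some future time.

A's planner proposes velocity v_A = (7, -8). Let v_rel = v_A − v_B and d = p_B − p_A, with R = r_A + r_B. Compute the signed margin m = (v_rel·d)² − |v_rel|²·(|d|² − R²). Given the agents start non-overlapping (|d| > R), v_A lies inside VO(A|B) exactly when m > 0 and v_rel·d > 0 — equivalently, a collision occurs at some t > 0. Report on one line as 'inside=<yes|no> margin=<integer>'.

d = (-14, 22),  |d|² = 680;  R = 5+4 = 9,  c = 680−9² = 599
v_rel = (9, -13),  |v_rel|² = 250;  v_rel·d = (9)·(-14) + (-13)·(22) = -412
250·t² + 824·t + 599 = 0  ⇒  m = (-412)² − 250·599 = 19994
m = 19994 > 0,  v_rel·d = -412 < 0  ⇒  outside

inside=no margin=19994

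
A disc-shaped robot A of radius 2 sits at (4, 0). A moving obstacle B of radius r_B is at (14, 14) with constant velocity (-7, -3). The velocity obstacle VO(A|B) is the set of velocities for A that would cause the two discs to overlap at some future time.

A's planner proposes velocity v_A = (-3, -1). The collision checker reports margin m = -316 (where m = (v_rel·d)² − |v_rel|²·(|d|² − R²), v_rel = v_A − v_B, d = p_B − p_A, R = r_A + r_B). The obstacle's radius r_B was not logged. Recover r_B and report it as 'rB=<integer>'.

m = -316
d = (10, 14);  v_rel = (4, 2),  |v_rel|² = 20
v_rel×d = (4)·(14) − (2)·(10) = 36
since m = R²·20 − 36²:  R² = (1296 + -316) / 20 = 49
R = √49 = 7  ⇒  r_B = 7 − 2 = 5

rB=5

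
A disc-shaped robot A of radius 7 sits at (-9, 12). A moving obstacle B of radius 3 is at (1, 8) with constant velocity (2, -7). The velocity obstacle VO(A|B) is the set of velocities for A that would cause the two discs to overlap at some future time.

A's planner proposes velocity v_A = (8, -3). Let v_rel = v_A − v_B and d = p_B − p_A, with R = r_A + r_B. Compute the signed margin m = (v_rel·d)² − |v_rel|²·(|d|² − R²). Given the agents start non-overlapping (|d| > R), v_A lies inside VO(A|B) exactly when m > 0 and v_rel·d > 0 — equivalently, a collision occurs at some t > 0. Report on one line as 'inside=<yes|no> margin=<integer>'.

d = (10, -4),  |d|² = 116;  R = 7+3 = 10,  c = 116−10² = 16
v_rel = (6, 4),  |v_rel|² = 52;  v_rel·d = (6)·(10) + (4)·(-4) = 44
52·t² − 88·t + 16 = 0  ⇒  m = 44² − 52·16 = 1104
m = 1104 > 0,  v_rel·d = 44 > 0  ⇒  inside

inside=yes margin=1104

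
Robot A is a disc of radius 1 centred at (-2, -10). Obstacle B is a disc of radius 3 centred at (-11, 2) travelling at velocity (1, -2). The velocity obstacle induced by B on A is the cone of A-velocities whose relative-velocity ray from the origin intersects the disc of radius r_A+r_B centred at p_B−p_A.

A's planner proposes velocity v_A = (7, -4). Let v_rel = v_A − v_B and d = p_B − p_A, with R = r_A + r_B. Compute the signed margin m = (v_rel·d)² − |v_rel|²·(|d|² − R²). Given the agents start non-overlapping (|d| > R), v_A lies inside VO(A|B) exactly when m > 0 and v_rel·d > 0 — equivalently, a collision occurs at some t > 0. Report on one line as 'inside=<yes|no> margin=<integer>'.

d = (-9, 12),  |d|² = 225;  R = 1+3 = 4,  c = 225−4² = 209
v_rel = (6, -2),  |v_rel|² = 40;  v_rel·d = (6)·(-9) + (-2)·(12) = -78
40·t² + 156·t + 209 = 0  ⇒  m = (-78)² − 40·209 = -2276
m = -2276 < 0,  v_rel·d = -78 < 0  ⇒  outside

inside=no margin=-2276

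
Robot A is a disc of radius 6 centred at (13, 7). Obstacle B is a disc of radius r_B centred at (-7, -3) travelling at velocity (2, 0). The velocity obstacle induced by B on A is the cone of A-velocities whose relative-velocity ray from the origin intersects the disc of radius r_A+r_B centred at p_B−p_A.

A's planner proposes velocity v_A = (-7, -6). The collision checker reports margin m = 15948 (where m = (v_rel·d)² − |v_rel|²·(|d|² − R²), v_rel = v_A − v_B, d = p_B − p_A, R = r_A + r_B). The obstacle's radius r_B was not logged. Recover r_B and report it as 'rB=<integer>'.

m = 15948
d = (-20, -10);  v_rel = (-9, -6),  |v_rel|² = 117
v_rel×d = (-9)·(-10) − (-6)·(-20) = -30
since m = R²·117 − (-30)²:  R² = (900 + 15948) / 117 = 144
R = √144 = 12  ⇒  r_B = 12 − 6 = 6

rB=6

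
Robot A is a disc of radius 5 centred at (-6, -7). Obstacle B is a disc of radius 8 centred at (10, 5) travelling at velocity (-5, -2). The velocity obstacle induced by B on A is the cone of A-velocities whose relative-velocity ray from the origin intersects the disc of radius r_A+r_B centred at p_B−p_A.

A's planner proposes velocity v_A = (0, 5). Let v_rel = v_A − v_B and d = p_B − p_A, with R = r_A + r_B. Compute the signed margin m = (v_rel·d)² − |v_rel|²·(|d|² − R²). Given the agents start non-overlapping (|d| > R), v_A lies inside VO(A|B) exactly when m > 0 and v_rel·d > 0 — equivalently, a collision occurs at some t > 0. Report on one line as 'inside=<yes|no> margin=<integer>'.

d = (16, 12),  |d|² = 400;  R = 5+8 = 13,  c = 400−13² = 231
v_rel = (5, 7),  |v_rel|² = 74;  v_rel·d = (5)·(16) + (7)·(12) = 164
74·t² − 328·t + 231 = 0  ⇒  m = 164² − 74·231 = 9802
m = 9802 > 0,  v_rel·d = 164 > 0  ⇒  inside

inside=yes margin=9802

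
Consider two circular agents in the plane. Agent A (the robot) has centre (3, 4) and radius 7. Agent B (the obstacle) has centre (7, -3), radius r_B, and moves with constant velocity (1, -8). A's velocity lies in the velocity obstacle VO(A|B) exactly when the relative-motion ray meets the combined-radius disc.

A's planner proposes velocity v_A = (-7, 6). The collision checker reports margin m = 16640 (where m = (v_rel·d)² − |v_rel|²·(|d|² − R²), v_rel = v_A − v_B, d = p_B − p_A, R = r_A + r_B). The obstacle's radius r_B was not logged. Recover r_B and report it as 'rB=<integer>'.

m = 16640
d = (4, -7);  v_rel = (-8, 14),  |v_rel|² = 260
v_rel×d = (-8)·(-7) − (14)·(4) = 0
since m = R²·260 − 0²:  R² = (0 + 16640) / 260 = 64
R = √64 = 8  ⇒  r_B = 8 − 7 = 1

rB=1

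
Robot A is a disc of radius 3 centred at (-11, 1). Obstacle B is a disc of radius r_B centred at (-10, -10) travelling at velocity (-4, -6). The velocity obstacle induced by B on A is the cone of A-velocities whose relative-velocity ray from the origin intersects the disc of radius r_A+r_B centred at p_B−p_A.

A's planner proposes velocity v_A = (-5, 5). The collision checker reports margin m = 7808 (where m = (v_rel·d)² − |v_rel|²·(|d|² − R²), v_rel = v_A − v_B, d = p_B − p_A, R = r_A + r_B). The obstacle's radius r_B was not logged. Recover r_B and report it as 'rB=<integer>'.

m = 7808
d = (1, -11);  v_rel = (-1, 11),  |v_rel|² = 122
v_rel×d = (-1)·(-11) − (11)·(1) = 0
since m = R²·122 − 0²:  R² = (0 + 7808) / 122 = 64
R = √64 = 8  ⇒  r_B = 8 − 3 = 5

rB=5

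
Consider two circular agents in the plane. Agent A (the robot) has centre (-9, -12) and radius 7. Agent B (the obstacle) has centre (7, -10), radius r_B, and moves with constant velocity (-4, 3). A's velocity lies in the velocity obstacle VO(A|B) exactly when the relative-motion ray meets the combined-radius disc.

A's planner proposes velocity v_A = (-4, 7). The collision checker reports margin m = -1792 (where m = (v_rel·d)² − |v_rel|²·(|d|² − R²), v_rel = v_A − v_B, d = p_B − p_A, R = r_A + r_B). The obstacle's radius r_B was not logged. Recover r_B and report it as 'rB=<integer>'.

m = -1792
d = (16, 2);  v_rel = (0, 4),  |v_rel|² = 16
v_rel×d = (0)·(2) − (4)·(16) = -64
since m = R²·16 − (-64)²:  R² = (4096 + -1792) / 16 = 144
R = √144 = 12  ⇒  r_B = 12 − 7 = 5

rB=5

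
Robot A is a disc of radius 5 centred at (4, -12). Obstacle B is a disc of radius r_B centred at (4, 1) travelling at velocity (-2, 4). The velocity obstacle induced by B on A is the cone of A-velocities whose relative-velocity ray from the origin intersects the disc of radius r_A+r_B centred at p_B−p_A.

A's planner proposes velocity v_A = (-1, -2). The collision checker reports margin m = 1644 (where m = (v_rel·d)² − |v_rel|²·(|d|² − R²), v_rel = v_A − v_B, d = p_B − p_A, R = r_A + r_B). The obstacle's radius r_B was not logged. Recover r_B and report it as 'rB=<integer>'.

m = 1644
d = (0, 13);  v_rel = (1, -6),  |v_rel|² = 37
v_rel×d = (1)·(13) − (-6)·(0) = 13
since m = R²·37 − 13²:  R² = (169 + 1644) / 37 = 49
R = √49 = 7  ⇒  r_B = 7 − 5 = 2

rB=2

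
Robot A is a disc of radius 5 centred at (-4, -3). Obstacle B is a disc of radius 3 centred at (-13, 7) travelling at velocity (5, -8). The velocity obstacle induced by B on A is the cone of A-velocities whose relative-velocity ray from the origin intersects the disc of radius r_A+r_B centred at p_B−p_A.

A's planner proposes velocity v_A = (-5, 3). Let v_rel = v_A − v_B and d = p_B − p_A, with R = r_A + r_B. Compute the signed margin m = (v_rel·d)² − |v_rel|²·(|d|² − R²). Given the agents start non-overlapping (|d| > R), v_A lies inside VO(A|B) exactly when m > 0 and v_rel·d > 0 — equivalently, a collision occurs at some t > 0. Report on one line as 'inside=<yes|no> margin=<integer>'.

d = (-9, 10),  |d|² = 181;  R = 5+3 = 8,  c = 181−8² = 117
v_rel = (-10, 11),  |v_rel|² = 221;  v_rel·d = (-10)·(-9) + (11)·(10) = 200
221·t² − 400·t + 117 = 0  ⇒  m = 200² − 221·117 = 14143
m = 14143 > 0,  v_rel·d = 200 > 0  ⇒  inside

inside=yes margin=14143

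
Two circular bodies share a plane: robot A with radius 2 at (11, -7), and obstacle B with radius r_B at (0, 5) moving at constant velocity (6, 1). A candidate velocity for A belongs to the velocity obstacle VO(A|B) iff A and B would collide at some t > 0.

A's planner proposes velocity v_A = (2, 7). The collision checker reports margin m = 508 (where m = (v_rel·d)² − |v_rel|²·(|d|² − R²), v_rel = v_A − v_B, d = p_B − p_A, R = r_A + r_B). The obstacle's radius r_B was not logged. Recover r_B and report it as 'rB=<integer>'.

m = 508
d = (-11, 12);  v_rel = (-4, 6),  |v_rel|² = 52
v_rel×d = (-4)·(12) − (6)·(-11) = 18
since m = R²·52 − 18²:  R² = (324 + 508) / 52 = 16
R = √16 = 4  ⇒  r_B = 4 − 2 = 2

rB=2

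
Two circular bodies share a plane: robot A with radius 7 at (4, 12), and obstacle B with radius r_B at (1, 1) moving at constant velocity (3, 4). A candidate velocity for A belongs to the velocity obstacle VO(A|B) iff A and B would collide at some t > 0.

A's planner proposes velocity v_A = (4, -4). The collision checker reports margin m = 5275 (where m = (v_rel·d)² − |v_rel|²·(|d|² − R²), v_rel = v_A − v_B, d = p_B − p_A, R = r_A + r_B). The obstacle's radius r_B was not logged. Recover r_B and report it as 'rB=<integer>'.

m = 5275
d = (-3, -11);  v_rel = (1, -8),  |v_rel|² = 65
v_rel×d = (1)·(-11) − (-8)·(-3) = -35
since m = R²·65 − (-35)²:  R² = (1225 + 5275) / 65 = 100
R = √100 = 10  ⇒  r_B = 10 − 7 = 3

rB=3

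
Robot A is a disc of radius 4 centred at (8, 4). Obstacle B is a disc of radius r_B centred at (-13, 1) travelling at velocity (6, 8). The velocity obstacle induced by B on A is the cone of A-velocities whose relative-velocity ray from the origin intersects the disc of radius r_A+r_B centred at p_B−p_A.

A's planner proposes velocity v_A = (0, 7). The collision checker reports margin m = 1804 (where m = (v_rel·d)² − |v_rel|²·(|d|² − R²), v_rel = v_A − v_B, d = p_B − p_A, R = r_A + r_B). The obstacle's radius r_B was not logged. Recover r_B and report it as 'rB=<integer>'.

m = 1804
d = (-21, -3);  v_rel = (-6, -1),  |v_rel|² = 37
v_rel×d = (-6)·(-3) − (-1)·(-21) = -3
since m = R²·37 − (-3)²:  R² = (9 + 1804) / 37 = 49
R = √49 = 7  ⇒  r_B = 7 − 4 = 3

rB=3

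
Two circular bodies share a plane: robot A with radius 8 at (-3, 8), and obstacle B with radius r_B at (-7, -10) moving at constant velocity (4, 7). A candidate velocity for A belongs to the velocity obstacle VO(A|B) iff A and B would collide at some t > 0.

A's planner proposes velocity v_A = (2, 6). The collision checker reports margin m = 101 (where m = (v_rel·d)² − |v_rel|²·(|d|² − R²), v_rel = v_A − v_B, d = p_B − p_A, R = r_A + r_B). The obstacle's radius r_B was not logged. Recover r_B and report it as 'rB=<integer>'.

m = 101
d = (-4, -18);  v_rel = (-2, -1),  |v_rel|² = 5
v_rel×d = (-2)·(-18) − (-1)·(-4) = 32
since m = R²·5 − 32²:  R² = (1024 + 101) / 5 = 225
R = √225 = 15  ⇒  r_B = 15 − 8 = 7

rB=7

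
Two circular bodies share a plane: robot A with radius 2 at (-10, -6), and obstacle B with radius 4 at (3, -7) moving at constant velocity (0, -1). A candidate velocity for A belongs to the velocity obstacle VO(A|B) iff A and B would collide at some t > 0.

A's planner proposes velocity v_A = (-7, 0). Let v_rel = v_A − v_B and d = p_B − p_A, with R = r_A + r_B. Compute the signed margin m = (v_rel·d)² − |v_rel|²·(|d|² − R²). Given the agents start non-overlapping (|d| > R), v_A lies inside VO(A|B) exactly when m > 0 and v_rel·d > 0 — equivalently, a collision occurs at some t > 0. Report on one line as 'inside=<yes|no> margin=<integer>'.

d = (13, -1),  |d|² = 170;  R = 2+4 = 6,  c = 170−6² = 134
v_rel = (-7, 1),  |v_rel|² = 50;  v_rel·d = (-7)·(13) + (1)·(-1) = -92
50·t² + 184·t + 134 = 0  ⇒  m = (-92)² − 50·134 = 1764
m = 1764 > 0,  v_rel·d = -92 < 0  ⇒  outside

inside=no margin=1764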